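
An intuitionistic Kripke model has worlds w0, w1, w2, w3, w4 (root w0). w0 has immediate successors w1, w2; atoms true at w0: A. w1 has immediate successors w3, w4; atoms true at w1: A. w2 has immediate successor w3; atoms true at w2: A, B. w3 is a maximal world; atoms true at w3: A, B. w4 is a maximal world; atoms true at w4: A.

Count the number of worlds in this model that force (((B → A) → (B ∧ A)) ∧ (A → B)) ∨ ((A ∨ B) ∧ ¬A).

w0: does not force it — w0 ⊮ (((B → A) → (B ∧ A)) ∧ (A → B)) ∨ ((A ∨ B) ∧ ¬A): neither disjunct is forced at w0.
w1: does not force it — w1 ⊮ (((B → A) → (B ∧ A)) ∧ (A → B)) ∨ ((A ∨ B) ∧ ¬A): neither disjunct is forced at w1.
w2: forces it.
w3: forces it.
w4: does not force it.
Worlds forcing the formula: {w2, w3}.

2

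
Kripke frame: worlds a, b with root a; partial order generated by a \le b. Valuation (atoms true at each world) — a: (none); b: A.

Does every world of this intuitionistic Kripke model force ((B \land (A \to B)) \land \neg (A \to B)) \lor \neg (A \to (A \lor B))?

Not every world: a \nVdash ((B \land (A \to B)) \land \neg (A \to B)) \lor \neg (A \to (A \lor B)).
a \nVdash ((B \land (A \to B)) \land \neg (A \to B)) \lor \neg (A \to (A \lor B)): neither disjunct is forced at a.
a \nVdash (B \land (A \to B)) \land \neg (A \to B) since a fails B \land (A \to B).

No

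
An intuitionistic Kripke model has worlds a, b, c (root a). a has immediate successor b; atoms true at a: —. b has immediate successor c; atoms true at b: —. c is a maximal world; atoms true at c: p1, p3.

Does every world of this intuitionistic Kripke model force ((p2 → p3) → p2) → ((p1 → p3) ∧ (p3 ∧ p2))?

Yes

a ⊩ ((p2 → p3) → p2) → ((p1 → p3) ∧ (p3 ∧ p2)) vacuously: no world accessible from a forces the antecedent (p2 → p3) → p2.
Since the root a forces ((p2 → p3) → p2) → ((p1 → p3) ∧ (p3 ∧ p2)) and forcing is persistent (monotone upward), every world forces it.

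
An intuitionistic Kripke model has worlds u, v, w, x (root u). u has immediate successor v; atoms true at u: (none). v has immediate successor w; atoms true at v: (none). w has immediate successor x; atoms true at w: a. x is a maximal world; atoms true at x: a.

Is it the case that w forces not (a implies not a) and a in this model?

w forces not (a implies not a) and a since w forces both conjuncts.

Yes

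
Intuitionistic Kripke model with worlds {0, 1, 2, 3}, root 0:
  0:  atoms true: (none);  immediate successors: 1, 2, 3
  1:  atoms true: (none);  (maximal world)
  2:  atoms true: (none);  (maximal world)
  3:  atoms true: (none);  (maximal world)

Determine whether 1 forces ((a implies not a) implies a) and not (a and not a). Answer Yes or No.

No

1 does not force ((a implies not a) implies a) and not (a and not a) since 1 fails (a implies not a) implies a.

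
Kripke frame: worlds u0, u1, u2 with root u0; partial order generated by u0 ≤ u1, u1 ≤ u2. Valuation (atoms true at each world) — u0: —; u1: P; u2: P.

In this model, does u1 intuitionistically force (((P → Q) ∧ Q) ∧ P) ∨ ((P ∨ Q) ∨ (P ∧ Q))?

Yes

u1 ⊩ (((P → Q) ∧ Q) ∧ P) ∨ ((P ∨ Q) ∨ (P ∧ Q)) via the disjunct (P ∨ Q) ∨ (P ∧ Q).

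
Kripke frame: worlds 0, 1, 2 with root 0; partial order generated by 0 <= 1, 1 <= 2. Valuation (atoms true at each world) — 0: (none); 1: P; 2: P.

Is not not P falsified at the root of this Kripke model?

0 forces not not P: no world accessible from 0 forces not P.
So the root 0 forces not not P; the model is not a countermodel.

No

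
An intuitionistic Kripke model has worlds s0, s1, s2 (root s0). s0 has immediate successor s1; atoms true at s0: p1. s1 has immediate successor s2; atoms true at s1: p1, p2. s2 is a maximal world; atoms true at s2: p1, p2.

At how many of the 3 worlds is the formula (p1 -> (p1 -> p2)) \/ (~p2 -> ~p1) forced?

3

s0: forces it.
s1: forces it.
s2: forces it.
Worlds forcing the formula: {s0, s1, s2}.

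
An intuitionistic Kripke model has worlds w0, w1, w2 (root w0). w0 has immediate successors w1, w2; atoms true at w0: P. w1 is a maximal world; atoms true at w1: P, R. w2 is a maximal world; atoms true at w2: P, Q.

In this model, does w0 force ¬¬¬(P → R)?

No

w0 ⊮ ¬¬¬(P → R) since w1 is accessible from w0 and w1 ⊩ ¬¬(P → R).
w1 ⊩ ¬¬(P → R): no world accessible from w1 forces ¬(P → R).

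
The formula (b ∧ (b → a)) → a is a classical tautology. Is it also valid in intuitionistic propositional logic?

Yes

This is modus ponens in implicational form, which is intuitionistically derivable.
If a world forces b and b → a, then applying the implication at that world (which is accessible from itself) gives a.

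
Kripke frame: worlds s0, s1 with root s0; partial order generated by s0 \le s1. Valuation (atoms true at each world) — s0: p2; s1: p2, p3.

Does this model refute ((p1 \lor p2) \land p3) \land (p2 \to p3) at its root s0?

s0 \nVdash ((p1 \lor p2) \land p3) \land (p2 \to p3) since s0 fails (p1 \lor p2) \land p3.
So the root s0 does not force ((p1 \lor p2) \land p3) \land (p2 \to p3); the model is a countermodel.

Yes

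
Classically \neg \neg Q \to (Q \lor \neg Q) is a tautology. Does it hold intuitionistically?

No

This is a variant of double-negation elimination (deriving excluded middle from double negation), which is not intuitionistically valid.
A Kripke countermodel: worlds s0, s1; order generated by s0 \le s1; atoms true at each world — s0:{}; s1:{Q}.
s0 \nVdash \neg \neg Q \to (Q \lor \neg Q): already at s0 itself, s0 \Vdash \neg \neg Q but s0 \nVdash Q \lor \neg Q.
s0 \nVdash Q \lor \neg Q: neither disjunct is forced at s0.
s0 lacks atom Q, so s0 \nVdash Q.
So the root s0 does not force the formula.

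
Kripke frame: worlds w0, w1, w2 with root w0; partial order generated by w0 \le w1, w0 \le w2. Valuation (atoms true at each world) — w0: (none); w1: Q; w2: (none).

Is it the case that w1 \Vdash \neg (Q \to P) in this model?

w1 \Vdash \neg (Q \to P): no world accessible from w1 forces Q \to P.

Yes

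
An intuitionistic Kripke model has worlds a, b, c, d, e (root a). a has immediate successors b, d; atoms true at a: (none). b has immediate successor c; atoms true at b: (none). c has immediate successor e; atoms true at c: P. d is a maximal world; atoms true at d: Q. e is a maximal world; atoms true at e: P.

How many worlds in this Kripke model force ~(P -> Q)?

a: does not force it — a ||-/- ~(P -> Q) since d is accessible from a and d ||- P -> Q.
b: forces it.
c: forces it.
d: does not force it.
e: forces it.
Worlds forcing the formula: {b, c, e}.

3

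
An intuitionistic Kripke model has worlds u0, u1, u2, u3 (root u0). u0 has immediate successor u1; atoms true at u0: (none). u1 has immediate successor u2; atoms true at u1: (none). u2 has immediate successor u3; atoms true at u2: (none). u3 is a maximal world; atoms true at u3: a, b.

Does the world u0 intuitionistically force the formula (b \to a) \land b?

No

u0 \nVdash (b \to a) \land b since u0 fails b.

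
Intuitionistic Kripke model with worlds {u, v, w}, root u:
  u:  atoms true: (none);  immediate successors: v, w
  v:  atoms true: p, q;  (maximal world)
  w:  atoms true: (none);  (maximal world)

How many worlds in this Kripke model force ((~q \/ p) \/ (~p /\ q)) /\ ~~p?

1

u: does not force it — u ||-/- ((~q \/ p) \/ (~p /\ q)) /\ ~~p since u fails (~q \/ p) \/ (~p /\ q).
v: forces it.
w: does not force it — w ||-/- ((~q \/ p) \/ (~p /\ q)) /\ ~~p since w fails ~~p.
Worlds forcing the formula: {v}.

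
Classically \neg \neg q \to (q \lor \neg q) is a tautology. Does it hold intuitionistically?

This is a variant of double-negation elimination (deriving excluded middle from double negation), which is not intuitionistically valid.
A Kripke countermodel: worlds s0, s1; order generated by s0 \le s1; atoms true at each world — s0:{}; s1:{q}.
s0 \nVdash \neg \neg q \to (q \lor \neg q): already at s0 itself, s0 \Vdash \neg \neg q but s0 \nVdash q \lor \neg q.
s0 \nVdash q \lor \neg q: neither disjunct is forced at s0.
s0 lacks atom q, so s0 \nVdash q.
So the root s0 does not force the formula.

No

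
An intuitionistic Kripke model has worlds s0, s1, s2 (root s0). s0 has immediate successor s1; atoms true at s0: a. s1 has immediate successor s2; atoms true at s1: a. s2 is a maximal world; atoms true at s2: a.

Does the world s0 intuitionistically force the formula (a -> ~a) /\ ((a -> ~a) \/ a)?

No

s0 ||-/- (a -> ~a) /\ ((a -> ~a) \/ a) since s0 fails a -> ~a.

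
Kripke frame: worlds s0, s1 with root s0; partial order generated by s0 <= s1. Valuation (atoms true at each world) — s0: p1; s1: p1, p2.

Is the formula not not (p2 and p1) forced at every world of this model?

s0 forces not not (p2 and p1): no world accessible from s0 forces not (p2 and p1).
Since the root s0 forces not not (p2 and p1) and forcing is persistent (monotone upward), every world forces it.

Yes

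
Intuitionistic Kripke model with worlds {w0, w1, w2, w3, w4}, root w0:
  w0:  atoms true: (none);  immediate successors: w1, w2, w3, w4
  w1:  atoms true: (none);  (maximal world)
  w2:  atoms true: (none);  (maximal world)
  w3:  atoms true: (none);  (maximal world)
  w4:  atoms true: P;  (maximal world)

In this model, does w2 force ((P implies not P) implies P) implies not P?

w2 forces ((P implies not P) implies P) implies not P vacuously: no world accessible from w2 forces the antecedent (P implies not P) implies P.

Yes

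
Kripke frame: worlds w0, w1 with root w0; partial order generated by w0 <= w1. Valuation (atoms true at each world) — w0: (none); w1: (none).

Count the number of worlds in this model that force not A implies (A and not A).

w0: does not force it — w0 does not force not A implies (A and not A): already at w0 itself, w0 forces not A but w0 does not force A and not A.
w1: does not force it — w1 does not force not A implies (A and not A): already at w1 itself, w1 forces not A but w1 does not force A and not A.
Worlds forcing the formula: { }.

0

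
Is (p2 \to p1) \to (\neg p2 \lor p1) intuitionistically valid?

No

This is the material-implication-as-disjunction principle, which is not intuitionistically valid.
A Kripke countermodel: worlds a, b; order generated by a \le b; atoms true at each world — a:{}; b:{p1,p2}.
a \nVdash (p2 \to p1) \to (\neg p2 \lor p1): already at a itself, a \Vdash p2 \to p1 but a \nVdash \neg p2 \lor p1.
a \nVdash \neg p2 \lor p1: neither disjunct is forced at a.
a \nVdash \neg p2 since b is accessible from a and b \Vdash p2.
So the root a does not force the formula.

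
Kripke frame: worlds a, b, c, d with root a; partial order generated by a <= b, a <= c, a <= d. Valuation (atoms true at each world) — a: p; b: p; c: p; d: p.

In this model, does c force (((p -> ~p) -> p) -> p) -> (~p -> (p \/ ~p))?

Yes

c ||- (((p -> ~p) -> p) -> p) -> (~p -> (p \/ ~p)): every world accessible from c that forces ((p -> ~p) -> p) -> p (namely c) also forces ~p -> (p \/ ~p).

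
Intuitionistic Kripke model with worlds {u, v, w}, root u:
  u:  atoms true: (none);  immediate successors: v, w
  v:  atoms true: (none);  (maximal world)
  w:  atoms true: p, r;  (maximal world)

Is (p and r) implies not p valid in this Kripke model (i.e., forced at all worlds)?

No

Not every world: u does not force (p and r) implies not p.
u does not force (p and r) implies not p: at the accessible world w, w forces p and r but w does not force not p.
w does not force not p since w is accessible from w and w forces p.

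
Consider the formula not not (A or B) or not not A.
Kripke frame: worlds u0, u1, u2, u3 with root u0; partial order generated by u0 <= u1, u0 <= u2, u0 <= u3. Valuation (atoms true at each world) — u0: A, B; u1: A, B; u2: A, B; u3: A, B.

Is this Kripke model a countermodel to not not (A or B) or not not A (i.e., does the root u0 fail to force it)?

No

u0 forces not not (A or B) or not not A via the disjunct not not (A or B).
So the root u0 forces not not (A or B) or not not A; the model is not a countermodel.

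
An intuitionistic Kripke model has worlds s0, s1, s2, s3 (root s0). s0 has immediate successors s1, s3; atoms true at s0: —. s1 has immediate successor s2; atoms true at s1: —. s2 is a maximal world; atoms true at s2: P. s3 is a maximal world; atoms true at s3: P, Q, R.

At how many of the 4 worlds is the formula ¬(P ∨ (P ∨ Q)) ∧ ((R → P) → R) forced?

0

s0: does not force it — s0 ⊮ ¬(P ∨ (P ∨ Q)) ∧ ((R → P) → R) since s0 fails ¬(P ∨ (P ∨ Q)).
s1: does not force it — s1 ⊮ ¬(P ∨ (P ∨ Q)) ∧ ((R → P) → R) since s1 fails ¬(P ∨ (P ∨ Q)).
s2: does not force it — s2 ⊮ ¬(P ∨ (P ∨ Q)) ∧ ((R → P) → R) since s2 fails ¬(P ∨ (P ∨ Q)).
s3: does not force it.
Worlds forcing the formula: { }.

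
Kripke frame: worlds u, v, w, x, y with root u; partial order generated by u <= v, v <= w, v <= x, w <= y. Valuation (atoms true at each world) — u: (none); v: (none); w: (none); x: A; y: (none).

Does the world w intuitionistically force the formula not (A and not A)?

Yes

w forces not (A and not A): no world accessible from w forces A and not A.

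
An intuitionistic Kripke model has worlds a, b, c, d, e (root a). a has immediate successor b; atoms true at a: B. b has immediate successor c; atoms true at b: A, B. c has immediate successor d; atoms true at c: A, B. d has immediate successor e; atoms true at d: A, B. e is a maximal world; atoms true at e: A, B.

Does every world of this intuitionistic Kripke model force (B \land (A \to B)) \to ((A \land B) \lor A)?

No

Not every world: a \nVdash (B \land (A \to B)) \to ((A \land B) \lor A).
a \nVdash (B \land (A \to B)) \to ((A \land B) \lor A): already at a itself, a \Vdash B \land (A \to B) but a \nVdash (A \land B) \lor A.
a \nVdash (A \land B) \lor A: neither disjunct is forced at a.
a \nVdash A \land B since a fails A.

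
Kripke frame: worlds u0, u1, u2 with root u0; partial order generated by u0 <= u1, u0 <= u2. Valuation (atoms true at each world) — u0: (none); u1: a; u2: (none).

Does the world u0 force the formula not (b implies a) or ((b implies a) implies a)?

u0 does not force not (b implies a) or ((b implies a) implies a): neither disjunct is forced at u0.
u0 does not force not (b implies a) since u0 is accessible from u0 and u0 forces b implies a.
u0 forces b implies a vacuously: no world accessible from u0 forces the antecedent b.

No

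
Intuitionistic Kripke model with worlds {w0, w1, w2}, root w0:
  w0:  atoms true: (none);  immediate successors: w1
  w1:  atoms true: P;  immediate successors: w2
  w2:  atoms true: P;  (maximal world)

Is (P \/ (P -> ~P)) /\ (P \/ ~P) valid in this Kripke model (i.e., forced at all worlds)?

Not every world: w0 ||-/- (P \/ (P -> ~P)) /\ (P \/ ~P).
w0 ||-/- (P \/ (P -> ~P)) /\ (P \/ ~P) since w0 fails P \/ (P -> ~P).

No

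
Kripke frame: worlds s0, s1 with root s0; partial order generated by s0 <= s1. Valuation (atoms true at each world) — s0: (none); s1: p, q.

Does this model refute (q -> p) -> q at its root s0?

s0 ||-/- (q -> p) -> q: already at s0 itself, s0 ||- q -> p but s0 ||-/- q.
s0 lacks atom q, so s0 ||-/- q.
So the root s0 does not force (q -> p) -> q; the model is a countermodel.

Yes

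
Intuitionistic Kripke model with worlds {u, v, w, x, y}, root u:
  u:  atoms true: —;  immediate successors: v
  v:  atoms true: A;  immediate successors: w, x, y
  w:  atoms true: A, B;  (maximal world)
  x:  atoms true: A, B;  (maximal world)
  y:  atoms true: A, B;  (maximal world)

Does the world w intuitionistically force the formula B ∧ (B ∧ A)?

Yes

w ⊩ B ∧ (B ∧ A) since w forces both conjuncts.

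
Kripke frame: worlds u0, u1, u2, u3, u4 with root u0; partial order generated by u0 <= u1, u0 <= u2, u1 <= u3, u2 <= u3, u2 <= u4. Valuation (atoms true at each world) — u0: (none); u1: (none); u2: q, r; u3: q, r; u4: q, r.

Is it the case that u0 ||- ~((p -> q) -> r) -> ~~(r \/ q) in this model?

Yes

u0 ||- ~((p -> q) -> r) -> ~~(r \/ q) vacuously: no world accessible from u0 forces the antecedent ~((p -> q) -> r).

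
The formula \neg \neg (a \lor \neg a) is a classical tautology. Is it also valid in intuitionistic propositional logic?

Yes

This is the double negation of excluded middle, which is intuitionistically derivable.
Assuming \neg (a \lor \neg a): from a we'd get a \lor \neg a, so \neg a; but then a \lor \neg a again — contradiction. Hence \neg \neg (a \lor \neg a).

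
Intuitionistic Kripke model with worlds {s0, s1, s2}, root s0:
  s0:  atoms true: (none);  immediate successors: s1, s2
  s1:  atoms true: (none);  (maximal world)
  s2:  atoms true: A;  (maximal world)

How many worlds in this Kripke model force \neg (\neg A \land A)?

3

s0: forces it.
s1: forces it.
s2: forces it.
Worlds forcing the formula: {s0, s1, s2}.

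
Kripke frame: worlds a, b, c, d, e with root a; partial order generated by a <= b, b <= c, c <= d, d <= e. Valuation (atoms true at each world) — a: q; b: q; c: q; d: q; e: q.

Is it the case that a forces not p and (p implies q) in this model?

a forces not p and (p implies q) since a forces both conjuncts.

Yes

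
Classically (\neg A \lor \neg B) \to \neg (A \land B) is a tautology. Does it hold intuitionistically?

This is a constructively valid De Morgan direction (disjunction of negations to negated conjunction), which is intuitionistically derivable.
If \neg A holds at a world then no accessible world forces A, hence none forces A \land B; likewise for \neg B.

Yes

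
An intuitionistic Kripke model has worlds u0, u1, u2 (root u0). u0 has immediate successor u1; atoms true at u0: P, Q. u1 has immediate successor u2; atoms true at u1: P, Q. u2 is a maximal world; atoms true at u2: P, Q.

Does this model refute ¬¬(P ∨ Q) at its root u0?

u0 ⊩ ¬¬(P ∨ Q): no world accessible from u0 forces ¬(P ∨ Q).
So the root u0 forces ¬¬(P ∨ Q); the model is not a countermodel.

No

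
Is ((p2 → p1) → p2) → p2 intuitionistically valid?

No

This is Peirce's law, which is not intuitionistically valid.
A Kripke countermodel: worlds a, b; order generated by a ≤ b; atoms true at each world — a:{}; b:{p2}.
a ⊮ ((p2 → p1) → p2) → p2: already at a itself, a ⊩ (p2 → p1) → p2 but a ⊮ p2.
a lacks atom p2, so a ⊮ p2.
So the root a does not force the formula.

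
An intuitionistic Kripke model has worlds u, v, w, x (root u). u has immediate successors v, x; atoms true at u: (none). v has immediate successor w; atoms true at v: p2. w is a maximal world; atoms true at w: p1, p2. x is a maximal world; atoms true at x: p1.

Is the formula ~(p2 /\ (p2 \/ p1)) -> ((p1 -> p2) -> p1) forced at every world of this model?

u ||- ~(p2 /\ (p2 \/ p1)) -> ((p1 -> p2) -> p1): every world accessible from u that forces ~(p2 /\ (p2 \/ p1)) (namely x) also forces (p1 -> p2) -> p1.
Since the root u forces ~(p2 /\ (p2 \/ p1)) -> ((p1 -> p2) -> p1) and forcing is persistent (monotone upward), every world forces it.

Yes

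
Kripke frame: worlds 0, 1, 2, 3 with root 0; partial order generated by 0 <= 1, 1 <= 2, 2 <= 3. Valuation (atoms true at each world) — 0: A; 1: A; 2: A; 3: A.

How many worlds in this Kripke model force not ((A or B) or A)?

0: does not force it — 0 does not force not ((A or B) or A) since 0 is accessible from 0 and 0 forces (A or B) or A.
1: does not force it.
2: does not force it.
3: does not force it.
Worlds forcing the formula: { }.

0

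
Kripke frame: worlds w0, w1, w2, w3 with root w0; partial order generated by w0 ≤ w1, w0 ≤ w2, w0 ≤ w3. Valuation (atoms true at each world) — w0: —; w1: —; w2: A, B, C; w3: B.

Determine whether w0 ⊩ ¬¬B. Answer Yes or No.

w0 ⊮ ¬¬B since w1 is accessible from w0 and w1 ⊩ ¬B.
w1 ⊩ ¬B: no world accessible from w1 forces B.

No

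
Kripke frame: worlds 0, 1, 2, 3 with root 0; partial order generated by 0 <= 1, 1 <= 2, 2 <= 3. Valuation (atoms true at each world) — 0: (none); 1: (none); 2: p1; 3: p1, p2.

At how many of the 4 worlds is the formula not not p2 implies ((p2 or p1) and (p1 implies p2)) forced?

1

0: does not force it — 0 does not force not not p2 implies ((p2 or p1) and (p1 implies p2)): already at 0 itself, 0 forces not not p2 but 0 does not force (p2 or p1) and (p1 implies p2).
1: does not force it — 1 does not force not not p2 implies ((p2 or p1) and (p1 implies p2)): already at 1 itself, 1 forces not not p2 but 1 does not force (p2 or p1) and (p1 implies p2).
2: does not force it.
3: forces it.
Worlds forcing the formula: {3}.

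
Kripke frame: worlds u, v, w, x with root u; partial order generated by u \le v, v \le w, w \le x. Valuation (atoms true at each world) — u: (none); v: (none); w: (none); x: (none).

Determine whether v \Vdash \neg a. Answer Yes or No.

Yes

v \Vdash \neg a: no world accessible from v forces a.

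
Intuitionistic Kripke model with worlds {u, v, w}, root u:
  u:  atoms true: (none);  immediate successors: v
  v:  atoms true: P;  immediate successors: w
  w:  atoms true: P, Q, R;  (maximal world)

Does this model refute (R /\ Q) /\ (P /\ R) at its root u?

Yes

u ||-/- (R /\ Q) /\ (P /\ R) since u fails R /\ Q.
So the root u does not force (R /\ Q) /\ (P /\ R); the model is a countermodel.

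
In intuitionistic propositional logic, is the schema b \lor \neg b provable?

No

This is the law of excluded middle, which is not intuitionistically valid.
A Kripke countermodel: worlds w0, w1; order generated by w0 \le w1; atoms true at each world — w0:{}; w1:{b}.
w0 \nVdash b \lor \neg b: neither disjunct is forced at w0.
w0 lacks atom b, so w0 \nVdash b.
So the root w0 does not force the formula.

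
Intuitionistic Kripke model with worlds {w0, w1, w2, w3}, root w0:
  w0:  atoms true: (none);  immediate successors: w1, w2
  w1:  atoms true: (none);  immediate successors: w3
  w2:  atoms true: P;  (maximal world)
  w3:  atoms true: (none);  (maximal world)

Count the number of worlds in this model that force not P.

2

w0: does not force it — w0 does not force not P since w2 is accessible from w0 and w2 forces P.
w1: forces it.
w2: does not force it — w2 does not force not P since w2 is accessible from w2 and w2 forces P.
w3: forces it.
Worlds forcing the formula: {w1, w3}.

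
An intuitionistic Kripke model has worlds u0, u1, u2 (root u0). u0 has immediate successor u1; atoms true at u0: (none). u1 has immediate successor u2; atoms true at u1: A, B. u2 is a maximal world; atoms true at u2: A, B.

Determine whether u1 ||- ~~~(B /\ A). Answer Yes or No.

No

u1 ||-/- ~~~(B /\ A) since u1 is accessible from u1 and u1 ||- ~~(B /\ A).
u1 ||- ~~(B /\ A): no world accessible from u1 forces ~(B /\ A).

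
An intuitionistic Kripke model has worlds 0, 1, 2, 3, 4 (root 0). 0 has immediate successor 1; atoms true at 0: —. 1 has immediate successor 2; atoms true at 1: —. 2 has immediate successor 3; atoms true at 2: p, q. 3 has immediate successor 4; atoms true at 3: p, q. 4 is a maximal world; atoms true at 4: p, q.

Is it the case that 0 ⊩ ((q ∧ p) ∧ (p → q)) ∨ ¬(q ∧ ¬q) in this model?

0 ⊩ ((q ∧ p) ∧ (p → q)) ∨ ¬(q ∧ ¬q) via the disjunct ¬(q ∧ ¬q).

Yes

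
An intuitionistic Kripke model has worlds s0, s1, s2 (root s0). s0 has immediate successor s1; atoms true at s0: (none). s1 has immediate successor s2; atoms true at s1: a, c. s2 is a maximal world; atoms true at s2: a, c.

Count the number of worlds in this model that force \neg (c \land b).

3

s0: forces it.
s1: forces it.
s2: forces it.
Worlds forcing the formula: {s0, s1, s2}.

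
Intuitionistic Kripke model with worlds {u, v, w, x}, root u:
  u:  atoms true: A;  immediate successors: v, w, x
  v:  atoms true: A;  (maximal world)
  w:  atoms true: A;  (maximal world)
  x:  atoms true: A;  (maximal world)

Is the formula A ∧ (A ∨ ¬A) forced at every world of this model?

u ⊩ A ∧ (A ∨ ¬A) since u forces both conjuncts.
Since the root u forces A ∧ (A ∨ ¬A) and forcing is persistent (monotone upward), every world forces it.

Yes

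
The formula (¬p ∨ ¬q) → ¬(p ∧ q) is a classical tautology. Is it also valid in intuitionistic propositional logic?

Yes

This is a constructively valid De Morgan direction (disjunction of negations to negated conjunction), which is intuitionistically derivable.
If ¬p holds at a world then no accessible world forces p, hence none forces p ∧ q; likewise for ¬q.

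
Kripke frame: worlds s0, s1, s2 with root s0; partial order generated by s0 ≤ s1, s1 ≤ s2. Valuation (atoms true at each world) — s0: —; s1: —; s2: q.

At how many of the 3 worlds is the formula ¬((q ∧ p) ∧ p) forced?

s0: forces it.
s1: forces it.
s2: forces it.
Worlds forcing the formula: {s0, s1, s2}.

3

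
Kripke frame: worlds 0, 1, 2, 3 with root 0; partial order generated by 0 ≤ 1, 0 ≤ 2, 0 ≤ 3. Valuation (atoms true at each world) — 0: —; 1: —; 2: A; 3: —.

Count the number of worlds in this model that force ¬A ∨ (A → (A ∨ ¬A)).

4

0: forces it.
1: forces it.
2: forces it.
3: forces it.
Worlds forcing the formula: {0, 1, 2, 3}.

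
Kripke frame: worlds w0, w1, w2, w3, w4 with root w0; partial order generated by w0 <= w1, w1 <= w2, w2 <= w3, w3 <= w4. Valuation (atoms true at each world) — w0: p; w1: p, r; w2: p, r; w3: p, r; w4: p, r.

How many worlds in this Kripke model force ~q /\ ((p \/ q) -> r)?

w0: does not force it — w0 ||-/- ~q /\ ((p \/ q) -> r) since w0 fails (p \/ q) -> r.
w1: forces it.
w2: forces it.
w3: forces it.
w4: forces it.
Worlds forcing the formula: {w1, w2, w3, w4}.

4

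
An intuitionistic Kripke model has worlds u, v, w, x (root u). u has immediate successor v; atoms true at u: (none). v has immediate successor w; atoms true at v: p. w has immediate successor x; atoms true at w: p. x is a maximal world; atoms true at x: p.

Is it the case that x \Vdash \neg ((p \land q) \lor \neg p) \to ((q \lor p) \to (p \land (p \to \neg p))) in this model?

x \nVdash \neg ((p \land q) \lor \neg p) \to ((q \lor p) \to (p \land (p \to \neg p))): already at x itself, x \Vdash \neg ((p \land q) \lor \neg p) but x \nVdash (q \lor p) \to (p \land (p \to \neg p)).
x \nVdash (q \lor p) \to (p \land (p \to \neg p)): already at x itself, x \Vdash q \lor p but x \nVdash p \land (p \to \neg p).
x \nVdash p \land (p \to \neg p) since x fails p \to \neg p.

No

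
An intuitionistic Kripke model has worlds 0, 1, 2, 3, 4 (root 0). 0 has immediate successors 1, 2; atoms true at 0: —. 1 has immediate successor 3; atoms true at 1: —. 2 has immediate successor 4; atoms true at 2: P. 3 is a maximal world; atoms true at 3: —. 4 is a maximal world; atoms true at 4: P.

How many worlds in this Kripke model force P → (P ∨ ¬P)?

5

0: forces it.
1: forces it.
2: forces it.
3: forces it.
4: forces it.
Worlds forcing the formula: {0, 1, 2, 3, 4}.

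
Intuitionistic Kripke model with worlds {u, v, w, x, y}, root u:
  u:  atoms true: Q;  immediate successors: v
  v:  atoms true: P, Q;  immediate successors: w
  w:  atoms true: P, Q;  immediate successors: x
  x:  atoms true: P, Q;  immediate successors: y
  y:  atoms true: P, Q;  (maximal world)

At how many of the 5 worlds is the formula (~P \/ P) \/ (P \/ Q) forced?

5

u: forces it.
v: forces it.
w: forces it.
x: forces it.
y: forces it.
Worlds forcing the formula: {u, v, w, x, y}.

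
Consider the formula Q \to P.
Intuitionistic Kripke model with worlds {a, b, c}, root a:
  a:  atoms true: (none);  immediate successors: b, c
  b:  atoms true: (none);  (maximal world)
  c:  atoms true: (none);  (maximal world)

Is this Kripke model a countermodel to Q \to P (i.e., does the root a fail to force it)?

a \Vdash Q \to P vacuously: no world accessible from a forces the antecedent Q.
So the root a forces Q \to P; the model is not a countermodel.

No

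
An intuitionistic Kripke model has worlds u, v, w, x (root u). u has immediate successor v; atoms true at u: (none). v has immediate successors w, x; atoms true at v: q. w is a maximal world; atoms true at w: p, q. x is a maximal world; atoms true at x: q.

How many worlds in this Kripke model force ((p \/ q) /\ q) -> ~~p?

1

u: does not force it — u ||-/- ((p \/ q) /\ q) -> ~~p: at the accessible world v, v ||- (p \/ q) /\ q but v ||-/- ~~p.
v: does not force it.
w: forces it.
x: does not force it.
Worlds forcing the formula: {w}.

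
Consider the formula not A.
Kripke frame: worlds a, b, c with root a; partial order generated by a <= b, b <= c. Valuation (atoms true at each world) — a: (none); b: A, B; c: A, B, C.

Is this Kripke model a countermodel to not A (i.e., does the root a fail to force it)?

a does not force not A since b is accessible from a and b forces A.
So the root a does not force not A; the model is a countermodel.

Yes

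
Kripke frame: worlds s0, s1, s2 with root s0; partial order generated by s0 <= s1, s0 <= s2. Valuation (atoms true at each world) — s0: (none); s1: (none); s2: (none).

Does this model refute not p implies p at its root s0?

Yes

s0 does not force not p implies p: already at s0 itself, s0 forces not p but s0 does not force p.
s0 lacks atom p, so s0 does not force p.
So the root s0 does not force not p implies p; the model is a countermodel.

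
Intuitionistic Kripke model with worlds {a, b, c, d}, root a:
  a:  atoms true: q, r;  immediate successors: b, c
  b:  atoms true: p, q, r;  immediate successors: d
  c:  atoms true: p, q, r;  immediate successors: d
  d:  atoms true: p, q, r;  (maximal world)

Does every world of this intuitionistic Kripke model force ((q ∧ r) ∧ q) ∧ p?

No

Not every world: a ⊮ ((q ∧ r) ∧ q) ∧ p.
a ⊮ ((q ∧ r) ∧ q) ∧ p since a fails p.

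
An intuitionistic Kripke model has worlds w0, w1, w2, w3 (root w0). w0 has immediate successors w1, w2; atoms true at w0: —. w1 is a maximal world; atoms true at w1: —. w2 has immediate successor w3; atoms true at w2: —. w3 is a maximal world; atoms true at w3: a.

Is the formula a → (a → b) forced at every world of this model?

Not every world: w0 ⊮ a → (a → b).
w0 ⊮ a → (a → b): at the accessible world w3, w3 ⊩ a but w3 ⊮ a → b.
w3 ⊮ a → b: already at w3 itself, w3 ⊩ a but w3 ⊮ b.
w3 lacks atom b, so w3 ⊮ b.

No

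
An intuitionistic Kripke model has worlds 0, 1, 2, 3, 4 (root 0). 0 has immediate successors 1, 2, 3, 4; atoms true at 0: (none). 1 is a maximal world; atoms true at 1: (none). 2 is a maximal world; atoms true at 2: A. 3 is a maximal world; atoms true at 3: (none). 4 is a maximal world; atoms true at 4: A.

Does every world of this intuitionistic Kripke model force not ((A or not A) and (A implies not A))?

Not every world: 0 does not force not ((A or not A) and (A implies not A)).
0 does not force not ((A or not A) and (A implies not A)) since 1 is accessible from 0 and 1 forces (A or not A) and (A implies not A).
1 forces (A or not A) and (A implies not A) since 1 forces both conjuncts.

No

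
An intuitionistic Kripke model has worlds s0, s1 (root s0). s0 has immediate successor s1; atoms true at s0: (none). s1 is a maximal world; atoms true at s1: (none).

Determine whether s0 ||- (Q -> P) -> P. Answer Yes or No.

No

s0 ||-/- (Q -> P) -> P: already at s0 itself, s0 ||- Q -> P but s0 ||-/- P.
s0 lacks atom P, so s0 ||-/- P.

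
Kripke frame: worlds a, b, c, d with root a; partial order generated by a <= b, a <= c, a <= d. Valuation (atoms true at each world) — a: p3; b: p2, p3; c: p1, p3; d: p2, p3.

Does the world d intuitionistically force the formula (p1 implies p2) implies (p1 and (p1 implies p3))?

d does not force (p1 implies p2) implies (p1 and (p1 implies p3)): already at d itself, d forces p1 implies p2 but d does not force p1 and (p1 implies p3).
d does not force p1 and (p1 implies p3) since d fails p1.

No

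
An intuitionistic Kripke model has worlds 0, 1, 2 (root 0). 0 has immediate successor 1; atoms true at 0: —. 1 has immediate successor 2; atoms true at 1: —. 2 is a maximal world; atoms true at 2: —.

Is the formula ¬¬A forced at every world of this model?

Not every world: 0 ⊮ ¬¬A.
0 ⊮ ¬¬A since 0 is accessible from 0 and 0 ⊩ ¬A.
0 ⊩ ¬A: no world accessible from 0 forces A.

No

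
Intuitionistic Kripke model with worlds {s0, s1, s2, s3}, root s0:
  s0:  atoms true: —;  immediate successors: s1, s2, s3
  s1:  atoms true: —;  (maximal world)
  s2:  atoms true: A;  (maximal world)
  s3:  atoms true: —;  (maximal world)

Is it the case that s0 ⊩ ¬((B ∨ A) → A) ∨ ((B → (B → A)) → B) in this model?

s0 ⊮ ¬((B ∨ A) → A) ∨ ((B → (B → A)) → B): neither disjunct is forced at s0.
s0 ⊮ ¬((B ∨ A) → A) since s0 is accessible from s0 and s0 ⊩ (B ∨ A) → A.
s0 ⊩ (B ∨ A) → A: every world accessible from s0 that forces B ∨ A (namely s2) also forces A.

No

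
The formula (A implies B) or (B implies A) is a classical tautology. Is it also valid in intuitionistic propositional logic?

This is the Gödel–Dummett linearity axiom, which is not intuitionistically valid.
A Kripke countermodel: worlds w0, w1, w2; order generated by w0 <= w1, w0 <= w2; atoms true at each world — w0:{}; w1:{A}; w2:{B}.
w0 does not force (A implies B) or (B implies A): neither disjunct is forced at w0.
w0 does not force A implies B: at the accessible world w1, w1 forces A but w1 does not force B.
w1 lacks atom B, so w1 does not force B.
So the root w0 does not force the formula.

No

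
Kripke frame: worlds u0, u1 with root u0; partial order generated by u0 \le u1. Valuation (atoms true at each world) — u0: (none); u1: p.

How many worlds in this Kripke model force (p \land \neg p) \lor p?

u0: does not force it — u0 \nVdash (p \land \neg p) \lor p: neither disjunct is forced at u0.
u1: forces it.
Worlds forcing the formula: {u1}.

1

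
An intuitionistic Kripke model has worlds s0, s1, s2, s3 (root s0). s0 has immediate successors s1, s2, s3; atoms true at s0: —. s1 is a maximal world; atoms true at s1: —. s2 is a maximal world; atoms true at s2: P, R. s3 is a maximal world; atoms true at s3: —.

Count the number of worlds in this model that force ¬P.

2

s0: does not force it — s0 ⊮ ¬P since s2 is accessible from s0 and s2 ⊩ P.
s1: forces it.
s2: does not force it — s2 ⊮ ¬P since s2 is accessible from s2 and s2 ⊩ P.
s3: forces it.
Worlds forcing the formula: {s1, s3}.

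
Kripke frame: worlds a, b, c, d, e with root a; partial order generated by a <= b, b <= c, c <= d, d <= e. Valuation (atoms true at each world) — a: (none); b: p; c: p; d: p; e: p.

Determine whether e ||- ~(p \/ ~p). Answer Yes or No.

No

e ||-/- ~(p \/ ~p) since e is accessible from e and e ||- p \/ ~p.
e ||- p \/ ~p via the disjunct p.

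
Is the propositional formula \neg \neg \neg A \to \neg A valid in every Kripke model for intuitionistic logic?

This is triple-negation reduction, which is intuitionistically derivable.
Assume \neg \neg \neg A and suppose A. Then \neg \neg A (double-negation introduction), contradicting \neg \neg \neg A. So \neg A.

Yes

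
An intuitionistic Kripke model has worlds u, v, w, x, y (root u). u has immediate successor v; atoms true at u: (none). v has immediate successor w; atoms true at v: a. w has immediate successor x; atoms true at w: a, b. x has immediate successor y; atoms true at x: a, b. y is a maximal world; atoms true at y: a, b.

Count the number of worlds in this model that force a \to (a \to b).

u: does not force it — u \nVdash a \to (a \to b): at the accessible world v, v \Vdash a but v \nVdash a \to b.
v: does not force it.
w: forces it.
x: forces it.
y: forces it.
Worlds forcing the formula: {w, x, y}.

3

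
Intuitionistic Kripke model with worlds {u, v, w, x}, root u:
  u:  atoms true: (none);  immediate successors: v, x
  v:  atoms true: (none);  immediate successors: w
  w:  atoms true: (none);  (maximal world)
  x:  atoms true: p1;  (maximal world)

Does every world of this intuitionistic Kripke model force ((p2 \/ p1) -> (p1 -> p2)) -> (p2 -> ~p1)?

u ||- ((p2 \/ p1) -> (p1 -> p2)) -> (p2 -> ~p1): every world accessible from u that forces (p2 \/ p1) -> (p1 -> p2) (namely v, w) also forces p2 -> ~p1.
Since the root u forces ((p2 \/ p1) -> (p1 -> p2)) -> (p2 -> ~p1) and forcing is persistent (monotone upward), every world forces it.

Yes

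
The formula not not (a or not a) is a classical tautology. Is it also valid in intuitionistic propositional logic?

This is the double negation of excluded middle, which is intuitionistically derivable.
Assuming not (a or not a): from a we'd get a or not a, so not a; but then a or not a again — contradiction. Hence not not (a or not a).

Yes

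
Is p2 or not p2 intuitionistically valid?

This is the law of excluded middle, which is not intuitionistically valid.
A Kripke countermodel: worlds a, b; order generated by a <= b; atoms true at each world — a:{}; b:{p2}.
a does not force p2 or not p2: neither disjunct is forced at a.
a lacks atom p2, so a does not force p2.
So the root a does not force the formula.

No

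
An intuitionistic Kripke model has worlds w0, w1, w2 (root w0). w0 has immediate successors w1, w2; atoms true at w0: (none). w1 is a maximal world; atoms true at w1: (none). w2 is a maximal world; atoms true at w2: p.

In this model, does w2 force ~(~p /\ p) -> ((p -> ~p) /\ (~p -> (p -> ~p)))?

w2 ||-/- ~(~p /\ p) -> ((p -> ~p) /\ (~p -> (p -> ~p))): already at w2 itself, w2 ||- ~(~p /\ p) but w2 ||-/- (p -> ~p) /\ (~p -> (p -> ~p)).
w2 ||-/- (p -> ~p) /\ (~p -> (p -> ~p)) since w2 fails p -> ~p.

No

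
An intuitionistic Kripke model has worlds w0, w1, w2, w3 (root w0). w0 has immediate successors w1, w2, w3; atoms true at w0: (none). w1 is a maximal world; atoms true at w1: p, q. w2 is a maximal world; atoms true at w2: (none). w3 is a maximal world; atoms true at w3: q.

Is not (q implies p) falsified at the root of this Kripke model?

Yes

w0 does not force not (q implies p) since w1 is accessible from w0 and w1 forces q implies p.
w1 forces q implies p: every world accessible from w1 that forces q (namely w1) also forces p.
So the root w0 does not force not (q implies p); the model is a countermodel.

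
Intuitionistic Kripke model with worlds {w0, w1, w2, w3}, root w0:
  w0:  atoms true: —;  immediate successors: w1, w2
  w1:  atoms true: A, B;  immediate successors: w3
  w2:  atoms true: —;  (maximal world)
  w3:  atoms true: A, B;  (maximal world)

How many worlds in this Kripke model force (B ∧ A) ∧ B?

w0: does not force it — w0 ⊮ (B ∧ A) ∧ B since w0 fails B ∧ A.
w1: forces it.
w2: does not force it.
w3: forces it.
Worlds forcing the formula: {w1, w3}.

2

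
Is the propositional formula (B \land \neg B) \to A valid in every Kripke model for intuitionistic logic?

This is an instance of ex falso quodlibet, which is intuitionistically derivable.
No world can force both B and \neg B, so the antecedent B \land \neg B is never forced and the implication holds vacuously at every world.

Yes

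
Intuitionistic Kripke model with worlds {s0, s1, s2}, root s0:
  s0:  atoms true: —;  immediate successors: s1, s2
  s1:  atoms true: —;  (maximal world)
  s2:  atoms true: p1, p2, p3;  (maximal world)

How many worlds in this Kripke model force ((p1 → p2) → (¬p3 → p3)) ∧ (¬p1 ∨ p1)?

1

s0: does not force it — s0 ⊮ ((p1 → p2) → (¬p3 → p3)) ∧ (¬p1 ∨ p1) since s0 fails (p1 → p2) → (¬p3 → p3).
s1: does not force it.
s2: forces it.
Worlds forcing the formula: {s2}.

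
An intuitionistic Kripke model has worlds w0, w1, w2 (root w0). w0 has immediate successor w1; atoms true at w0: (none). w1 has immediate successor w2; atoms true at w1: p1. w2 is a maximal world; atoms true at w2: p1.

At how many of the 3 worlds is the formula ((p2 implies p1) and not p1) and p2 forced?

w0: does not force it — w0 does not force ((p2 implies p1) and not p1) and p2 since w0 fails (p2 implies p1) and not p1.
w1: does not force it.
w2: does not force it.
Worlds forcing the formula: { }.

0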